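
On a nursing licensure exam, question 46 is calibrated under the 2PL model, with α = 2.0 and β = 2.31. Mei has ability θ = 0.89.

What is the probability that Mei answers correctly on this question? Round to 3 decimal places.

0.055

P(θ) = 1 / (1 + exp(−α(θ − β)))
Exponent: 2.0 × (0.89 − 2.31) = -2.8400
1/(1 + e^{2.8400}) = 0.0552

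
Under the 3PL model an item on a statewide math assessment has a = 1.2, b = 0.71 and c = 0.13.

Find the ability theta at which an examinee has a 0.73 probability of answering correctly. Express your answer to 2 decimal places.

P(theta) = c + (1 − c) · 1 / (1 + exp(−a(theta − b)))
Remove guessing floor: (0.73 − 0.13)/(1 − 0.13) = 0.6897
logit = ln(0.6897/0.3103) = 0.7985
theta = b + logit/(a) = 0.71 + 0.7985/1.2000 = 1.3754

1.38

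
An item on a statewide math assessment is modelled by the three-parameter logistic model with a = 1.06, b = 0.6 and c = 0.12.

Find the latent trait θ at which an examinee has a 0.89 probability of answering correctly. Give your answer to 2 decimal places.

P(θ) = c + (1 − c) · 1 / (1 + exp(−a(θ − b)))
Remove guessing floor: (0.89 − 0.12)/(1 − 0.12) = 0.8750
logit = ln(0.8750/0.1250) = 1.9459
θ = b + logit/(a) = 0.6 + 1.9459/1.0600 = 2.4358

2.44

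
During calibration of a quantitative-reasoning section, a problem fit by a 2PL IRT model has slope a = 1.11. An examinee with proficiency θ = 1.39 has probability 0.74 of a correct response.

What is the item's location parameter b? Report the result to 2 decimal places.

0.45

P(θ) = 1 / (1 + exp(−a(θ − b)))
logit(0.74) = ln(0.74/0.26) = 1.0460
b = θ − logit/(a) = 1.39 − 1.0460/1.1100 = 0.4477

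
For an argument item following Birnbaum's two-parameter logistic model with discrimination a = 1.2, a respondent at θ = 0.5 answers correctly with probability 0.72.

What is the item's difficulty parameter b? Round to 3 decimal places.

-0.287

P(θ) = 1 / (1 + exp(−a(θ − b)))
logit(0.72) = ln(0.72/0.28) = 0.9445
b = θ − logit/(a) = 0.5 − 0.9445/1.2000 = -0.2871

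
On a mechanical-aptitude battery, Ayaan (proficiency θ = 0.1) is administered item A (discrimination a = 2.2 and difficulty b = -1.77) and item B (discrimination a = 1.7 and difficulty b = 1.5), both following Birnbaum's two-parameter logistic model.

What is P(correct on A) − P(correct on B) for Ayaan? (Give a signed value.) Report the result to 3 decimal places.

0.899

P(θ) = 1 / (1 + exp(−a(θ − b)))
P_A = 0.9839
P_B = 0.0847
P_A − P_B = 0.8992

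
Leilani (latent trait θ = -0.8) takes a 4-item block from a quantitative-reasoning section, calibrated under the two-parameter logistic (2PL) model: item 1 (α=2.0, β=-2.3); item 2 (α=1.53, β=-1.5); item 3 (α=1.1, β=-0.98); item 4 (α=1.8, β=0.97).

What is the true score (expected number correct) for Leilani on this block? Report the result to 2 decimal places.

2.29

P(θ) = 1 / (1 + exp(−α(θ − β)))
P_1 = 1/(1+e^{-3.0000}) = 0.9526
P_2 = 1/(1+e^{-1.0710}) = 0.7448
P_3 = 1/(1+e^{-0.1980}) = 0.5493
P_4 = 1/(1+e^{3.1860}) = 0.0397
E[score] = 0.9526 + 0.7448 + 0.5493 + 0.0397 = 2.2864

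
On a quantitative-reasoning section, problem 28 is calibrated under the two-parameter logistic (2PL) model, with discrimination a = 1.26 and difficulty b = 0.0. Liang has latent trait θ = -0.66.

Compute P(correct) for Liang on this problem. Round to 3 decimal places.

P(θ) = 1 / (1 + exp(−a(θ − b)))
Exponent: 1.26 × (-0.66 − 0.0) = -0.8316
1/(1 + e^{0.8316}) = 0.3033

0.303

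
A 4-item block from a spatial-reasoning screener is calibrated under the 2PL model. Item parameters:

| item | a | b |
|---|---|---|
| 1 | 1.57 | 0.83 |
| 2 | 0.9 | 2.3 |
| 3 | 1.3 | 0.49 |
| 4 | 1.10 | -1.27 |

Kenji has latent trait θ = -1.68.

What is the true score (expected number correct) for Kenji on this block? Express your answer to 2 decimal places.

0.49

P(θ) = 1 / (1 + exp(−a(θ − b)))
P_1 = 1/(1+e^{3.9407}) = 0.0191
P_2 = 1/(1+e^{3.5820}) = 0.0271
P_3 = 1/(1+e^{2.8210}) = 0.0562
P_4 = 1/(1+e^{0.4510}) = 0.3891
E[score] = 0.0191 + 0.0271 + 0.0562 + 0.3891 = 0.4915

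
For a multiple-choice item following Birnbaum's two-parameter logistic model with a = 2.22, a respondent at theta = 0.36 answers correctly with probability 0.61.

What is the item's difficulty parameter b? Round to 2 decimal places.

0.16

P(theta) = 1 / (1 + exp(−a(theta − b)))
logit(0.61) = ln(0.61/0.39) = 0.4473
b = theta − logit/(a) = 0.36 − 0.4473/2.2200 = 0.1585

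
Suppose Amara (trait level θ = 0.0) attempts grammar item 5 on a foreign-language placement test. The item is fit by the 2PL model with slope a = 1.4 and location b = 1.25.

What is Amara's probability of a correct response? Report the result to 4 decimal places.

0.1480

P(θ) = 1 / (1 + exp(−a(θ − b)))
Exponent: 1.4 × (0.0 − 1.25) = -1.7500
1/(1 + e^{1.7500}) = 0.1480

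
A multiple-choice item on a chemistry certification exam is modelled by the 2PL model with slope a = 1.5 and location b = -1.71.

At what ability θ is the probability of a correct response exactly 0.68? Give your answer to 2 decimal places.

-1.21

P(θ) = 1 / (1 + exp(−a(θ − b)))
logit = ln(0.6800/0.3200) = 0.7538
θ = b + logit/(a) = -1.71 + 0.7538/1.5000 = -1.2075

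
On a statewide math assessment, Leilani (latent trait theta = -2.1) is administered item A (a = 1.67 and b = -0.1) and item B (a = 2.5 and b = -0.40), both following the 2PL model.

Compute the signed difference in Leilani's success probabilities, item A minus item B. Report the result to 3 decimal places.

0.020

P(theta) = 1 / (1 + exp(−a(theta − b)))
P_A = 0.0342
P_B = 0.0141
P_A − P_B = 0.0202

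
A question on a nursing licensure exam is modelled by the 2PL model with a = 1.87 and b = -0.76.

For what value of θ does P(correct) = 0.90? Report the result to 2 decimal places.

P(θ) = 1 / (1 + exp(−a(θ − b)))
logit = ln(0.9000/0.1000) = 2.1972
θ = b + logit/(a) = -0.76 + 2.1972/1.8700 = 0.4150

0.41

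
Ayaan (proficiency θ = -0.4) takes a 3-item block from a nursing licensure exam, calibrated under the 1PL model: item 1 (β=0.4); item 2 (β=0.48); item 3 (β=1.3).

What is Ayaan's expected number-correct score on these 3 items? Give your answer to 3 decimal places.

0.758

P(θ) = 1 / (1 + exp(−(θ − β)))
P_1 = 1/(1+e^{0.8000}) = 0.3100
P_2 = 1/(1+e^{0.8800}) = 0.2932
P_3 = 1/(1+e^{1.7000}) = 0.1545
E[score] = 0.3100 + 0.2932 + 0.1545 = 0.7577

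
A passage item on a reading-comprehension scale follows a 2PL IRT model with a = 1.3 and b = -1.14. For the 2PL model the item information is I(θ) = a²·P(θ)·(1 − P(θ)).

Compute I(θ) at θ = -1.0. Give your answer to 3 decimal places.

0.419

P = 1/(1+e^{-0.1820}) = 0.5454
P(1−P) = 0.5454 × 0.4546 = 0.2479
I = a² × P(1−P) = 1.3² × 0.2479 = 0.41902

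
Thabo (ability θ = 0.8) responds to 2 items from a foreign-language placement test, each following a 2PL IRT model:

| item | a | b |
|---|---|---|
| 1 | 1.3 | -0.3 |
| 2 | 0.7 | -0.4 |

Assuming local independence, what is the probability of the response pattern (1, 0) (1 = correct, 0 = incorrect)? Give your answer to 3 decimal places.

P(θ) = 1 / (1 + exp(−a(θ − b)))
P_1 = 1/(1+e^{-1.4300}) = 0.8069
P_2 = 1/(1+e^{-0.8400}) = 0.6985
L = P_1 × (1−P_2) = 0.8069 × 0.3015 = 0.24331

0.243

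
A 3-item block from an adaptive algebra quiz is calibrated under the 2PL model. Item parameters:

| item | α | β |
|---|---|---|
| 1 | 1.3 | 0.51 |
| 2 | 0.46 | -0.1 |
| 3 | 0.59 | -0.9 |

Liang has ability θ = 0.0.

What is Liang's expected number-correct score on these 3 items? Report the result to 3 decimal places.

1.481

P(θ) = 1 / (1 + exp(−α(θ − β)))
P_1 = 1/(1+e^{0.6630}) = 0.3401
P_2 = 1/(1+e^{-0.0460}) = 0.5115
P_3 = 1/(1+e^{-0.5310}) = 0.6297
E[score] = 0.3401 + 0.5115 + 0.6297 = 1.4813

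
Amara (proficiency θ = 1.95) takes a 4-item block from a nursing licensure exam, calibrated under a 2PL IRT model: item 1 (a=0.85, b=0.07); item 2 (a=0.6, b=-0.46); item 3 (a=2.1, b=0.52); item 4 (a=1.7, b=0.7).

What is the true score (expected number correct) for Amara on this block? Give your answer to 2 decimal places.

P(θ) = 1 / (1 + exp(−a(θ − b)))
P_1 = 1/(1+e^{-1.5980}) = 0.8317
P_2 = 1/(1+e^{-1.4460}) = 0.8094
P_3 = 1/(1+e^{-3.0030}) = 0.9527
P_4 = 1/(1+e^{-2.1250}) = 0.8933
E[score] = 0.8317 + 0.8094 + 0.9527 + 0.8933 = 3.4871

3.49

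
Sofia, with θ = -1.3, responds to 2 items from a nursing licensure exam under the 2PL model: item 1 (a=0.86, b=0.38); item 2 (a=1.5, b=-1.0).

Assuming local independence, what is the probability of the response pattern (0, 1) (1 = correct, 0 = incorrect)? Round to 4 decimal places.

0.3151

P(θ) = 1 / (1 + exp(−a(θ − b)))
P_1 = 1/(1+e^{1.4448}) = 0.1908
P_2 = 1/(1+e^{0.4500}) = 0.3894
L = (1−P_1) × P_2 = 0.8092 × 0.3894 = 0.31507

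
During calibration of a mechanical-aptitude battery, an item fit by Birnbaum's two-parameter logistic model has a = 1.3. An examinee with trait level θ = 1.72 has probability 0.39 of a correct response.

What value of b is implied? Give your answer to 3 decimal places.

2.064

P(θ) = 1 / (1 + exp(−a(θ − b)))
logit(0.39) = ln(0.39/0.61) = -0.4473
b = θ − logit/(a) = 1.72 − (-0.4473)/1.3000 = 2.0641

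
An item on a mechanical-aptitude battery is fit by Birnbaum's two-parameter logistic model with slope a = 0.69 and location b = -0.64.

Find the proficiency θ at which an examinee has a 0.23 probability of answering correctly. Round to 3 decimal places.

-2.391

P(θ) = 1 / (1 + exp(−a(θ − b)))
logit = ln(0.2300/0.7700) = -1.2083
θ = b + logit/(a) = -0.64 + (-1.2083)/0.6900 = -2.3912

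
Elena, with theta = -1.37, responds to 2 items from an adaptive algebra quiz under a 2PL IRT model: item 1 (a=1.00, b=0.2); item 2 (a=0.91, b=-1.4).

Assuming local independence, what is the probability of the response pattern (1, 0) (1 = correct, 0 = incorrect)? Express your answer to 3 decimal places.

0.085

P(theta) = 1 / (1 + exp(−a(theta − b)))
P_1 = 1/(1+e^{1.5700}) = 0.1722
P_2 = 1/(1+e^{-0.0273}) = 0.5068
L = P_1 × (1−P_2) = 0.1722 × 0.4932 = 0.08493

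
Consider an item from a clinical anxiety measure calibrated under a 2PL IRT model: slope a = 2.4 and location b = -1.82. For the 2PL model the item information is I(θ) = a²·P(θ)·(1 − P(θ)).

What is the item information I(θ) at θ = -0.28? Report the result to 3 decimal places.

P = 1/(1+e^{-3.6960}) = 0.9758
P(1−P) = 0.9758 × 0.0242 = 0.0236
I = a² × P(1−P) = 2.4² × 0.0236 = 0.13614

0.136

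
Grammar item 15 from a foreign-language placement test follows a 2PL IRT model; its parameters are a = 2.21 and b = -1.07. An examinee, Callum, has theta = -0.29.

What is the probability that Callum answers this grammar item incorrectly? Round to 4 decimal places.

0.1514

P(theta) = 1 / (1 + exp(−a(theta − b)))
Exponent: 2.21 × (-0.29 − (-1.07)) = 1.7238
1/(1 + e^{-1.7238}) = 0.8486
P(incorrect) = 1 − 0.8486 = 0.1514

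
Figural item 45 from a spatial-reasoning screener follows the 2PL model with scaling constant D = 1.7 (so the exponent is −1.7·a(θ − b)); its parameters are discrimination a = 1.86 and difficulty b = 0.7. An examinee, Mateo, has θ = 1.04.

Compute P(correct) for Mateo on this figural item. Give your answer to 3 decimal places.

0.746

P(θ) = 1 / (1 + exp(−D·a(θ − b)))
Exponent: 1.7 × 1.86 × (1.04 − 0.7) = 1.0751
1/(1 + e^{-1.0751}) = 0.7456
P = 0.7456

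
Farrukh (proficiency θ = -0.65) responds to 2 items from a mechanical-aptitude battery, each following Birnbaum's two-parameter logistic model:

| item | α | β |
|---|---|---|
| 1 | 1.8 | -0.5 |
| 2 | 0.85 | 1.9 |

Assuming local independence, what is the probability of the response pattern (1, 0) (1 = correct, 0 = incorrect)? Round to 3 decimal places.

0.388

P(θ) = 1 / (1 + exp(−α(θ − β)))
P_1 = 1/(1+e^{0.2700}) = 0.4329
P_2 = 1/(1+e^{2.1675}) = 0.1027
L = P_1 × (1−P_2) = 0.4329 × 0.8973 = 0.38844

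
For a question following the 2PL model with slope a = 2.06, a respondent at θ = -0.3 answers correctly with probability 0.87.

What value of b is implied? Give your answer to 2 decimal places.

-1.22

P(θ) = 1 / (1 + exp(−a(θ − b)))
logit(0.87) = ln(0.87/0.13) = 1.9010
b = θ − logit/(a) = -0.3 − 1.9010/2.0600 = -1.2228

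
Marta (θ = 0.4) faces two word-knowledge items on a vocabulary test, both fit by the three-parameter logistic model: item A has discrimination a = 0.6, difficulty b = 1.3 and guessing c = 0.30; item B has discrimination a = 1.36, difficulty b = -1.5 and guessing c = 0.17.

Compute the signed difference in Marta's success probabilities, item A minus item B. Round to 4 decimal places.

P(θ) = c + (1 − c) · 1 / (1 + exp(−a(θ − b)))
P_A = 0.5577
P_B = 0.9418
P_A − P_B = -0.3840

-0.3840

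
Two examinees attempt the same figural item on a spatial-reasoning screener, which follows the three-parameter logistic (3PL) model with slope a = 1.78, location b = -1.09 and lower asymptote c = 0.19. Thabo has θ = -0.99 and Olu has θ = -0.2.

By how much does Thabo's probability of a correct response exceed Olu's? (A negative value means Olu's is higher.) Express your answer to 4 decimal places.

-0.2312

P(θ) = c + (1 − c) · 1 / (1 + exp(−a(θ − b)))
P(Thabo) = 0.6310  [exponent 0.1780]
P(Olu) = 0.8621  [exponent 1.5842]
Difference = 0.6310 − 0.8621 = -0.2312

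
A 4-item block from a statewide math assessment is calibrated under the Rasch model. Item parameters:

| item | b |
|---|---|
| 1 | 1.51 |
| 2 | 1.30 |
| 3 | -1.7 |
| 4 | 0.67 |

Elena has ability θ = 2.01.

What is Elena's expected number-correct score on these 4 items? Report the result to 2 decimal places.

P(θ) = 1 / (1 + exp(−(θ − b)))
P_1 = 1/(1+e^{-0.5000}) = 0.6225
P_2 = 1/(1+e^{-0.7100}) = 0.6704
P_3 = 1/(1+e^{-3.7100}) = 0.9761
P_4 = 1/(1+e^{-1.3400}) = 0.7925
E[score] = 0.6225 + 0.6704 + 0.9761 + 0.7925 = 3.0615

3.06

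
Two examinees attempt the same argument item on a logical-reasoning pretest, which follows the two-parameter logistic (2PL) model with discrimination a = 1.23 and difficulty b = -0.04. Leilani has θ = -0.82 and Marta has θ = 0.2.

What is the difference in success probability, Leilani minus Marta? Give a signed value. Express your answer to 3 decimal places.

-0.296

P(θ) = 1 / (1 + exp(−a(θ − b)))
P(Leilani) = 0.2770  [exponent -0.9594]
P(Marta) = 0.5733  [exponent 0.2952]
Difference = 0.2770 − 0.5733 = -0.2963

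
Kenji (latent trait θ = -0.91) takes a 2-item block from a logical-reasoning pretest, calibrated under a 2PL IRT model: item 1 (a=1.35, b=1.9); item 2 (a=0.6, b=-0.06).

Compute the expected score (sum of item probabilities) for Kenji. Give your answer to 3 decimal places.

0.397

P(θ) = 1 / (1 + exp(−a(θ − b)))
P_1 = 1/(1+e^{3.7935}) = 0.0220
P_2 = 1/(1+e^{0.5100}) = 0.3752
E[score] = 0.0220 + 0.3752 = 0.3972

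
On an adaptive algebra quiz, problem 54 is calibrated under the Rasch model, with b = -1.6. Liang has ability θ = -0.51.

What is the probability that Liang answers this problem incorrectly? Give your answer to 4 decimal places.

0.2516

P(θ) = 1 / (1 + exp(−(θ − b)))
Exponent: (-0.51 − (-1.6)) = 1.0900
1/(1 + e^{-1.0900}) = 0.7484
P = 0.7484
P(incorrect) = 1 − 0.7484 = 0.2516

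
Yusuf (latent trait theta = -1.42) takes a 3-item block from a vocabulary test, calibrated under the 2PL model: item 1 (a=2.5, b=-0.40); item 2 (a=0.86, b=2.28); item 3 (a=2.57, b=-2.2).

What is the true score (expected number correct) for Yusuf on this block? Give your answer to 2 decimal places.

P(theta) = 1 / (1 + exp(−a(theta − b)))
P_1 = 1/(1+e^{2.5500}) = 0.0724
P_2 = 1/(1+e^{3.1820}) = 0.0398
P_3 = 1/(1+e^{-2.0046}) = 0.8813
E[score] = 0.0724 + 0.0398 + 0.8813 = 0.9936

0.99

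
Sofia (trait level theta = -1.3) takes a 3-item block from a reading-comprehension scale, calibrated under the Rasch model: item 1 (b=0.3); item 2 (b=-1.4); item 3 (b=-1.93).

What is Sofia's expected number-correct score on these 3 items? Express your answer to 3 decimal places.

P(theta) = 1 / (1 + exp(−(theta − b)))
P_1 = 1/(1+e^{1.6000}) = 0.1680
P_2 = 1/(1+e^{-0.1000}) = 0.5250
P_3 = 1/(1+e^{-0.6300}) = 0.6525
E[score] = 0.1680 + 0.5250 + 0.6525 = 1.3455

1.345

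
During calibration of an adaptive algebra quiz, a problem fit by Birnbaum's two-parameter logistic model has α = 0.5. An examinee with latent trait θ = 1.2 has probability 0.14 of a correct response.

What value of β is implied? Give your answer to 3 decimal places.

P(θ) = 1 / (1 + exp(−α(θ − β)))
logit(0.14) = ln(0.14/0.86) = -1.8153
β = θ − logit/(α) = 1.2 − (-1.8153)/0.5000 = 4.8306

4.831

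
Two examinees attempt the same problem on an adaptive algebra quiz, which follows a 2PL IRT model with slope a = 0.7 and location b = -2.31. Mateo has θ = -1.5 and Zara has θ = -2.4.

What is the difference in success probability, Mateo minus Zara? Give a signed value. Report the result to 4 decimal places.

P(θ) = 1 / (1 + exp(−a(θ − b)))
P(Mateo) = 0.6381  [exponent 0.5670]
P(Zara) = 0.4843  [exponent -0.0630]
Difference = 0.6381 − 0.4843 = 0.1538

0.1538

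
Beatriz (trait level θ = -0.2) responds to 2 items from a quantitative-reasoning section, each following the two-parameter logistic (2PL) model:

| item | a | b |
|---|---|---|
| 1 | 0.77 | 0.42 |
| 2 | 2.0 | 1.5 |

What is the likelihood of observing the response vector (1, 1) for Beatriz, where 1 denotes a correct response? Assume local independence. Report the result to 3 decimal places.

P(θ) = 1 / (1 + exp(−a(θ − b)))
P_1 = 1/(1+e^{0.4774}) = 0.3829
P_2 = 1/(1+e^{3.4000}) = 0.0323
L = P_1 × P_2 = 0.3829 × 0.0323 = 0.01236

0.012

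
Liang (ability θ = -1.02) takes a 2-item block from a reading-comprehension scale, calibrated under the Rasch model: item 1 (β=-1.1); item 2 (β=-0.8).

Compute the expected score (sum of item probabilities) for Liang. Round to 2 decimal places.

P(θ) = 1 / (1 + exp(−(θ − β)))
P_1 = 1/(1+e^{-0.0800}) = 0.5200
P_2 = 1/(1+e^{0.2200}) = 0.4452
E[score] = 0.5200 + 0.4452 = 0.9652

0.97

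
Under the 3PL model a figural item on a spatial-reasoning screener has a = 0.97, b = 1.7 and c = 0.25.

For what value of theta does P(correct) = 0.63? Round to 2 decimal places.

1.73

P(theta) = c + (1 − c) · 1 / (1 + exp(−a(theta − b)))
Remove guessing floor: (0.63 − 0.25)/(1 − 0.25) = 0.5067
logit = ln(0.5067/0.4933) = 0.0267
theta = b + logit/(a) = 1.7 + 0.0267/0.9700 = 1.7275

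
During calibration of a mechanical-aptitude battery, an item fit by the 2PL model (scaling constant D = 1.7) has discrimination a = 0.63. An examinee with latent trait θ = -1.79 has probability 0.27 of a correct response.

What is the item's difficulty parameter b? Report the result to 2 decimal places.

P(θ) = 1 / (1 + exp(−D·a(θ − b)))
logit(0.27) = ln(0.27/0.73) = -0.9946
b = θ − logit/(1.7·a) = -1.79 − (-0.9946)/1.0710 = -0.8613

-0.86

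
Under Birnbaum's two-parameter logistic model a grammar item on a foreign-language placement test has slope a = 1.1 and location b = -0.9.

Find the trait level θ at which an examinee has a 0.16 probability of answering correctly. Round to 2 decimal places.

P(θ) = 1 / (1 + exp(−a(θ − b)))
logit = ln(0.1600/0.8400) = -1.6582
θ = b + logit/(a) = -0.9 + (-1.6582)/1.1000 = -2.4075

-2.41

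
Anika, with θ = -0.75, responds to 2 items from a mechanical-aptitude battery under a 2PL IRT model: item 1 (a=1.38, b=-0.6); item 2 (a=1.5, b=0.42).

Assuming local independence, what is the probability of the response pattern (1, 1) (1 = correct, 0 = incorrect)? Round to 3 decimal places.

0.066

P(θ) = 1 / (1 + exp(−a(θ − b)))
P_1 = 1/(1+e^{0.2070}) = 0.4484
P_2 = 1/(1+e^{1.7550}) = 0.1474
L = P_1 × P_2 = 0.4484 × 0.1474 = 0.06611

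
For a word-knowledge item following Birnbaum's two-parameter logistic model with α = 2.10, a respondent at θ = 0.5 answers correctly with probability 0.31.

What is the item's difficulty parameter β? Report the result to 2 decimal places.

0.88

P(θ) = 1 / (1 + exp(−α(θ − β)))
logit(0.31) = ln(0.31/0.69) = -0.8001
β = θ − logit/(α) = 0.5 − (-0.8001)/2.1000 = 0.8810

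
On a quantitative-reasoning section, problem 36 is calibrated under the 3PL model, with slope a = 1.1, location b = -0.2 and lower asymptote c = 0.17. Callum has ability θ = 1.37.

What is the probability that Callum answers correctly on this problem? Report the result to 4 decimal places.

P(θ) = c + (1 − c) · 1 / (1 + exp(−a(θ − b)))
Exponent: 1.1 × (1.37 − (-0.2)) = 1.7270
1/(1 + e^{-1.7270}) = 0.8490
P = 0.17 + 0.83 × 0.8490 = 0.8747

0.8747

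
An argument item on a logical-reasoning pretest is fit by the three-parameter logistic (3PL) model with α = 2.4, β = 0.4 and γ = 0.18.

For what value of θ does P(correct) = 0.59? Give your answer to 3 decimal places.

0.400

P(θ) = γ + (1 − γ) · 1 / (1 + exp(−α(θ − β)))
Remove guessing floor: (0.59 − 0.18)/(1 − 0.18) = 0.5000
logit = ln(0.5000/0.5000) = 0.0000
θ = β + logit/(α) = 0.4 + 0.0000/2.4000 = 0.4000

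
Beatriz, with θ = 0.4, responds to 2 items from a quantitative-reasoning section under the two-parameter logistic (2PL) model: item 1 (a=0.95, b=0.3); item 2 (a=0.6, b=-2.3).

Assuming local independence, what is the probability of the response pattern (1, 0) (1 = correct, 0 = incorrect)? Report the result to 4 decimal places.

P(θ) = 1 / (1 + exp(−a(θ − b)))
P_1 = 1/(1+e^{-0.0950}) = 0.5237
P_2 = 1/(1+e^{-1.6200}) = 0.8348
L = P_1 × (1−P_2) = 0.5237 × 0.1652 = 0.08652

0.0865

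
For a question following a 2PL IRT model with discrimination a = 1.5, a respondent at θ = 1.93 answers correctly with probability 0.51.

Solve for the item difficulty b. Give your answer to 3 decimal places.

P(θ) = 1 / (1 + exp(−a(θ − b)))
logit(0.51) = ln(0.51/0.49) = 0.0400
b = θ − logit/(a) = 1.93 − 0.0400/1.5000 = 1.9033

1.903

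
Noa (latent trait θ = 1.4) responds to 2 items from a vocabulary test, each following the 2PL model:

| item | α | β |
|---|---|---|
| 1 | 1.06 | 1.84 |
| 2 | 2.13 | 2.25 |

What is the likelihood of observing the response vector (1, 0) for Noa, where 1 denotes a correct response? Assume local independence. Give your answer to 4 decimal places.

0.3313

P(θ) = 1 / (1 + exp(−α(θ − β)))
P_1 = 1/(1+e^{0.4664}) = 0.3855
P_2 = 1/(1+e^{1.8105}) = 0.1406
L = P_1 × (1−P_2) = 0.3855 × 0.8594 = 0.33128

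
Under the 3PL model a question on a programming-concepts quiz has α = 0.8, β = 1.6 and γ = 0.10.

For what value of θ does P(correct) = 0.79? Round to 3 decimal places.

3.087

P(θ) = γ + (1 − γ) · 1 / (1 + exp(−α(θ − β)))
Remove guessing floor: (0.79 − 0.10)/(1 − 0.10) = 0.7667
logit = ln(0.7667/0.2333) = 1.1896
θ = β + logit/(α) = 1.6 + 1.1896/0.8000 = 3.0870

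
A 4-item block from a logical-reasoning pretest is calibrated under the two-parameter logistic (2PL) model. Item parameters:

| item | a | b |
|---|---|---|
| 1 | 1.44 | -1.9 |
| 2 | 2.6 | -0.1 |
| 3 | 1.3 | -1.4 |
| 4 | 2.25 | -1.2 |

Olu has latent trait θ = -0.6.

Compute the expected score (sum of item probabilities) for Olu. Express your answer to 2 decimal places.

2.61

P(θ) = 1 / (1 + exp(−a(θ − b)))
P_1 = 1/(1+e^{-1.8720}) = 0.8667
P_2 = 1/(1+e^{1.3000}) = 0.2142
P_3 = 1/(1+e^{-1.0400}) = 0.7389
P_4 = 1/(1+e^{-1.3500}) = 0.7941
E[score] = 0.8667 + 0.2142 + 0.7389 + 0.7941 = 2.6138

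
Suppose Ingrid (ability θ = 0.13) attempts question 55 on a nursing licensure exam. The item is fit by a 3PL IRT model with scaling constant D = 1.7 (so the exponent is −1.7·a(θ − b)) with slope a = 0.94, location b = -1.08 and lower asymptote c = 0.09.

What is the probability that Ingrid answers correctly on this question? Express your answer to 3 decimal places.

P(θ) = c + (1 − c) · 1 / (1 + exp(−D·a(θ − b)))
Exponent: 1.7 × 0.94 × (0.13 − (-1.08)) = 1.9336
1/(1 + e^{-1.9336}) = 0.8736
P = 0.09 + 0.91 × 0.8736 = 0.8850

0.885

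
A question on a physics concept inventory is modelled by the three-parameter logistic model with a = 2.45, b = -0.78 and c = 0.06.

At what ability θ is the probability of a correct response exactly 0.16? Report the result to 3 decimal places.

P(θ) = c + (1 − c) · 1 / (1 + exp(−a(θ − b)))
Remove guessing floor: (0.16 − 0.06)/(1 − 0.06) = 0.1064
logit = ln(0.1064/0.8936) = -2.1282
θ = b + logit/(a) = -0.78 + (-2.1282)/2.4500 = -1.6487

-1.649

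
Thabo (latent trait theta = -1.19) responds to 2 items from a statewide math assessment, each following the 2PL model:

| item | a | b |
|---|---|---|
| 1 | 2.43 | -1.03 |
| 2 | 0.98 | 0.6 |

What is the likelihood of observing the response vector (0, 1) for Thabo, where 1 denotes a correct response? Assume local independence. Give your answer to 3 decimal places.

P(theta) = 1 / (1 + exp(−a(theta − b)))
P_1 = 1/(1+e^{0.3888}) = 0.4040
P_2 = 1/(1+e^{1.7542}) = 0.1475
L = (1−P_1) × P_2 = 0.5960 × 0.1475 = 0.08792

0.088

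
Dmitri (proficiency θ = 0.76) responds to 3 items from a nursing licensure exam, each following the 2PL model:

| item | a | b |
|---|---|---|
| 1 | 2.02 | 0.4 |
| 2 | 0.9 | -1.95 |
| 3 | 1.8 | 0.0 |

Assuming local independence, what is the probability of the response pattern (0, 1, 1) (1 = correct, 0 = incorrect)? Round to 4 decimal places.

P(θ) = 1 / (1 + exp(−a(θ − b)))
P_1 = 1/(1+e^{-0.7272}) = 0.6742
P_2 = 1/(1+e^{-2.4390}) = 0.9198
P_3 = 1/(1+e^{-1.3680}) = 0.7971
L = (1−P_1) × P_2 × P_3 = 0.3258 × 0.9198 × 0.7971 = 0.23885

0.2388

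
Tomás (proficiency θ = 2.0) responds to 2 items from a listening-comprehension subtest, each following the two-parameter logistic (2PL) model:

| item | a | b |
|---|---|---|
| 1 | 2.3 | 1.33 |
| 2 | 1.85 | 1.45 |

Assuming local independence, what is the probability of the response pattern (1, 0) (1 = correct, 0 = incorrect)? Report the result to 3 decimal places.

0.219

P(θ) = 1 / (1 + exp(−a(θ − b)))
P_1 = 1/(1+e^{-1.5410}) = 0.8236
P_2 = 1/(1+e^{-1.0175}) = 0.7345
L = P_1 × (1−P_2) = 0.8236 × 0.2655 = 0.21868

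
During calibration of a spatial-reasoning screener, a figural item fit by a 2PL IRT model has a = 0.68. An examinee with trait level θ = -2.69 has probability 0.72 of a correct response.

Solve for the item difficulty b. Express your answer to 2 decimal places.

P(θ) = 1 / (1 + exp(−a(θ − b)))
logit(0.72) = ln(0.72/0.28) = 0.9445
b = θ − logit/(a) = -2.69 − 0.9445/0.6800 = -4.0789

-4.08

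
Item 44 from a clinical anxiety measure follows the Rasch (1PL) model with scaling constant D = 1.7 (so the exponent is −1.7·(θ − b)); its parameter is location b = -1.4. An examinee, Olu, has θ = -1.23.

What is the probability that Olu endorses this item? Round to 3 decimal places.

P(θ) = 1 / (1 + exp(−D·(θ − b)))
Exponent: 1.7 × (-1.23 − (-1.4)) = 0.2890
1/(1 + e^{-0.2890}) = 0.5718
P = 0.5718

0.572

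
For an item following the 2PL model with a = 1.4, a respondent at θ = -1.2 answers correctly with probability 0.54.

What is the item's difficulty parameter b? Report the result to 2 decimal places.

P(θ) = 1 / (1 + exp(−a(θ − b)))
logit(0.54) = ln(0.54/0.46) = 0.1603
b = θ − logit/(a) = -1.2 − 0.1603/1.4000 = -1.3145

-1.31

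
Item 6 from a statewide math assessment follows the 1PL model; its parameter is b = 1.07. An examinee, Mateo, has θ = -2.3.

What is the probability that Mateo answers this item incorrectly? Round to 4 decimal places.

0.9668

P(θ) = 1 / (1 + exp(−(θ − b)))
Exponent: (-2.3 − 1.07) = -3.3700
1/(1 + e^{3.3700}) = 0.0332
P = 0.0332
P(incorrect) = 1 − 0.0332 = 0.9668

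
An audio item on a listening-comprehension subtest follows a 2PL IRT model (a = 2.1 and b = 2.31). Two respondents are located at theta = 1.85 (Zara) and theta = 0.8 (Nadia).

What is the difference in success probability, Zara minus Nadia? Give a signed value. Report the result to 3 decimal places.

0.235

P(theta) = 1 / (1 + exp(−a(theta − b)))
P(Zara) = 0.2757  [exponent -0.9660]
P(Nadia) = 0.0403  [exponent -3.1710]
Difference = 0.2757 − 0.0403 = 0.2354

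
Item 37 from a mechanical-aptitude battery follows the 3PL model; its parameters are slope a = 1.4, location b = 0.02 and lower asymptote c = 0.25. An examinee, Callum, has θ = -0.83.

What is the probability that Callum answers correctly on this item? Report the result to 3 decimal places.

0.425

P(θ) = c + (1 − c) · 1 / (1 + exp(−a(θ − b)))
Exponent: 1.4 × (-0.83 − 0.02) = -1.1900
1/(1 + e^{1.1900}) = 0.2333
P = 0.25 + 0.75 × 0.2333 = 0.4249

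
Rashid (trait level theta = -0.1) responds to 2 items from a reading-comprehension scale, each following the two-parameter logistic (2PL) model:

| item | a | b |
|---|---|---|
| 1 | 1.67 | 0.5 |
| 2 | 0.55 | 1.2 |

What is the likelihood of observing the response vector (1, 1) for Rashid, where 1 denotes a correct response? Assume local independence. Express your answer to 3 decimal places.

0.088

P(theta) = 1 / (1 + exp(−a(theta − b)))
P_1 = 1/(1+e^{1.0020}) = 0.2685
P_2 = 1/(1+e^{0.7150}) = 0.3285
L = P_1 × P_2 = 0.2685 × 0.3285 = 0.08822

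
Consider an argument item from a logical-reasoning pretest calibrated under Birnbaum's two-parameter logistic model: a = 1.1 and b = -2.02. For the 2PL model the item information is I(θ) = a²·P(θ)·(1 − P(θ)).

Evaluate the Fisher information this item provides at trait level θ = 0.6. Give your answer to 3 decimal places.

P = 1/(1+e^{-2.8820}) = 0.9469
P(1−P) = 0.9469 × 0.0531 = 0.0502
I = a² × P(1−P) = 1.1² × 0.0502 = 0.06079

0.061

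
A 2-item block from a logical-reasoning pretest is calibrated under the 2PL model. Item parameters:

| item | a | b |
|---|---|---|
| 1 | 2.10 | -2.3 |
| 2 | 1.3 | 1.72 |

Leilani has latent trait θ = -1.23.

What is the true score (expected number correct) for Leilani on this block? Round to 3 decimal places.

P(θ) = 1 / (1 + exp(−a(θ − b)))
P_1 = 1/(1+e^{-2.2470}) = 0.9044
P_2 = 1/(1+e^{3.8350}) = 0.0211
E[score] = 0.9044 + 0.0211 = 0.9255

0.926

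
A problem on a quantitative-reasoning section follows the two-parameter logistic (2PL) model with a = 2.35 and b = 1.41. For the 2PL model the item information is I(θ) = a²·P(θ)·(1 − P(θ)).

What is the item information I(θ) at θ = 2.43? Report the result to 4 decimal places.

P = 1/(1+e^{-2.3970}) = 0.9166
P(1−P) = 0.9166 × 0.0834 = 0.0764
I = a² × P(1−P) = 2.35² × 0.0764 = 0.42217

0.4222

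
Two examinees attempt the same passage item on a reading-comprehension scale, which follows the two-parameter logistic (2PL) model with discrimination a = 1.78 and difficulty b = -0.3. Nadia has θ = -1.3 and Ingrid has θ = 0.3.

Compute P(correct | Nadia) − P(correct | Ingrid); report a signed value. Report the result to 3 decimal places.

-0.600

P(θ) = 1 / (1 + exp(−a(θ − b)))
P(Nadia) = 0.1443  [exponent -1.7800]
P(Ingrid) = 0.7442  [exponent 1.0680]
Difference = 0.1443 − 0.7442 = -0.5999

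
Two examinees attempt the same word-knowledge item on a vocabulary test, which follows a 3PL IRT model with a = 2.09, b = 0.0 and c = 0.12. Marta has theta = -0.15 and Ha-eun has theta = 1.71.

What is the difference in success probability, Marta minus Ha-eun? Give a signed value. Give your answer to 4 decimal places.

P(theta) = c + (1 − c) · 1 / (1 + exp(−a(theta − b)))
P(Marta) = 0.4916  [exponent -0.3135]
P(Ha-eun) = 0.9760  [exponent 3.5739]
Difference = 0.4916 − 0.9760 = -0.4844

-0.4844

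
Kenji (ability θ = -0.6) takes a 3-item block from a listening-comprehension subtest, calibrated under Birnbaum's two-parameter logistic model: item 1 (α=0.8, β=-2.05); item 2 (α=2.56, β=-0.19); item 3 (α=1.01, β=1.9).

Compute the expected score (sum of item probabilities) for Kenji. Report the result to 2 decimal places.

1.09

P(θ) = 1 / (1 + exp(−α(θ − β)))
P_1 = 1/(1+e^{-1.1600}) = 0.7613
P_2 = 1/(1+e^{1.0496}) = 0.2593
P_3 = 1/(1+e^{2.5250}) = 0.0741
E[score] = 0.7613 + 0.2593 + 0.0741 = 1.0948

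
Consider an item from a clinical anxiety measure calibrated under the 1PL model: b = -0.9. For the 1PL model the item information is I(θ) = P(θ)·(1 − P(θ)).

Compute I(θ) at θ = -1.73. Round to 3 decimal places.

P = 1/(1+e^{0.8300}) = 0.3036
P(1−P) = 0.3036 × 0.6964 = 0.2114
I = P(1−P) = 0.21144

0.211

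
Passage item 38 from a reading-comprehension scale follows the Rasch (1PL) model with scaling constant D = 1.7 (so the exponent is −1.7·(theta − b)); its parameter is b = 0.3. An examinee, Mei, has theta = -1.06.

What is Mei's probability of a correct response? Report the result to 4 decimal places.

0.0901

P(theta) = 1 / (1 + exp(−D·(theta − b)))
Exponent: 1.7 × (-1.06 − 0.3) = -2.3120
1/(1 + e^{2.3120}) = 0.0901
P = 0.0901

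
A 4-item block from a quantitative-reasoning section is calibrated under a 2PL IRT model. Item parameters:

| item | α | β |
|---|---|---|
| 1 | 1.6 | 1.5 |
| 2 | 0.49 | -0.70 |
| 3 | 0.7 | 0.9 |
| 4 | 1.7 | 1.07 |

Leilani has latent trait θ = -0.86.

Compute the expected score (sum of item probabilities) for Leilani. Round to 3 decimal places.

P(θ) = 1 / (1 + exp(−α(θ − β)))
P_1 = 1/(1+e^{3.7760}) = 0.0224
P_2 = 1/(1+e^{0.0784}) = 0.4804
P_3 = 1/(1+e^{1.2320}) = 0.2258
P_4 = 1/(1+e^{3.2810}) = 0.0362
E[score] = 0.0224 + 0.4804 + 0.2258 + 0.0362 = 0.7649

0.765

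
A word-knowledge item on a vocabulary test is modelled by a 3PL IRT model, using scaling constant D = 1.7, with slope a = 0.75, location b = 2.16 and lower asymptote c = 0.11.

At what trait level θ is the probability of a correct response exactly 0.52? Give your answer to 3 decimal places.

2.036

P(θ) = c + (1 − c) · 1 / (1 + exp(−D·a(θ − b)))
Remove guessing floor: (0.52 − 0.11)/(1 − 0.11) = 0.4607
logit = ln(0.4607/0.5393) = -0.1576
θ = b + logit/(1.7·a) = 2.16 + (-0.1576)/1.2750 = 2.0364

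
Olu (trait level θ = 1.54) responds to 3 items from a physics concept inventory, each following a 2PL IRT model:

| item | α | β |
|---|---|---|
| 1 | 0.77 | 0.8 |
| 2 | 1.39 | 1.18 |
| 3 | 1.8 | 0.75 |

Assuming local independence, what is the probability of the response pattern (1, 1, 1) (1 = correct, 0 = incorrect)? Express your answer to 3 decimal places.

0.320

P(θ) = 1 / (1 + exp(−α(θ − β)))
P_1 = 1/(1+e^{-0.5698}) = 0.6387
P_2 = 1/(1+e^{-0.5004}) = 0.6226
P_3 = 1/(1+e^{-1.4220}) = 0.8057
L = P_1 × P_2 × P_3 = 0.6387 × 0.6226 × 0.8057 = 0.32036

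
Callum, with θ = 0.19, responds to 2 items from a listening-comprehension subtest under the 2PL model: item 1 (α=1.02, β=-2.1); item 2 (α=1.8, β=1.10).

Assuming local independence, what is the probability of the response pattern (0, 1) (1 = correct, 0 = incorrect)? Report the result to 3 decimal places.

0.014

P(θ) = 1 / (1 + exp(−α(θ − β)))
P_1 = 1/(1+e^{-2.3358}) = 0.9118
P_2 = 1/(1+e^{1.6380}) = 0.1627
L = (1−P_1) × P_2 = 0.0882 × 0.1627 = 0.01435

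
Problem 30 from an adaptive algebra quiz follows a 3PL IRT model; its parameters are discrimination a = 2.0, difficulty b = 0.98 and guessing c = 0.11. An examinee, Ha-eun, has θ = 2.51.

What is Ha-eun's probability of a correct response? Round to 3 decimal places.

0.960

P(θ) = c + (1 − c) · 1 / (1 + exp(−a(θ − b)))
Exponent: 2.0 × (2.51 − 0.98) = 3.0600
1/(1 + e^{-3.0600}) = 0.9552
P = 0.11 + 0.89 × 0.9552 = 0.9601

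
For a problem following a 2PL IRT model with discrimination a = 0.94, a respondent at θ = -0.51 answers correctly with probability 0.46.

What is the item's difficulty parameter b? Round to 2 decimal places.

-0.34

P(θ) = 1 / (1 + exp(−a(θ − b)))
logit(0.46) = ln(0.46/0.54) = -0.1603
b = θ − logit/(a) = -0.51 − (-0.1603)/0.9400 = -0.3394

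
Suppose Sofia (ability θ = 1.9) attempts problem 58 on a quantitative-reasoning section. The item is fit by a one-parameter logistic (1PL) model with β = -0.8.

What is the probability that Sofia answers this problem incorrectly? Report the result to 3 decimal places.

P(θ) = 1 / (1 + exp(−(θ − β)))
Exponent: (1.9 − (-0.8)) = 2.7000
1/(1 + e^{-2.7000}) = 0.9370
P = 0.9370
P(incorrect) = 1 − 0.9370 = 0.0630

0.063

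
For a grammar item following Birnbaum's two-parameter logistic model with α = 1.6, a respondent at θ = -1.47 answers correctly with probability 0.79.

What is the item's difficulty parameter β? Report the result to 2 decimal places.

-2.30

P(θ) = 1 / (1 + exp(−α(θ − β)))
logit(0.79) = ln(0.79/0.21) = 1.3249
β = θ − logit/(α) = -1.47 − 1.3249/1.6000 = -2.2981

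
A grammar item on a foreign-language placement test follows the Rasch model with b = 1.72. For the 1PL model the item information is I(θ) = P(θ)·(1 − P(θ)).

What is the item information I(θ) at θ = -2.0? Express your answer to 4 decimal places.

0.0231

P = 1/(1+e^{3.7200}) = 0.0237
P(1−P) = 0.0237 × 0.9763 = 0.0231
I = P(1−P) = 0.02310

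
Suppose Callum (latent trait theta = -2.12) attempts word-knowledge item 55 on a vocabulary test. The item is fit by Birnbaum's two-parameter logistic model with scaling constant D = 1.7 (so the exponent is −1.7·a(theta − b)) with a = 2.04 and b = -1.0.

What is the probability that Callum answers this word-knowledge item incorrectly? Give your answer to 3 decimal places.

0.980

P(theta) = 1 / (1 + exp(−D·a(theta − b)))
Exponent: 1.7 × 2.04 × (-2.12 − (-1.0)) = -3.8842
1/(1 + e^{3.8842}) = 0.0202
P = 0.0202
P(incorrect) = 1 − 0.0202 = 0.9798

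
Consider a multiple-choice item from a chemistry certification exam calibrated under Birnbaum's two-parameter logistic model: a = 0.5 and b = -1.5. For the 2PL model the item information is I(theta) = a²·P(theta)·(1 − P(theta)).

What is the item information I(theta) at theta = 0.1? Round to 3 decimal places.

0.053

P = 1/(1+e^{-0.8000}) = 0.6900
P(1−P) = 0.6900 × 0.3100 = 0.2139
I = a² × P(1−P) = 0.5² × 0.2139 = 0.05348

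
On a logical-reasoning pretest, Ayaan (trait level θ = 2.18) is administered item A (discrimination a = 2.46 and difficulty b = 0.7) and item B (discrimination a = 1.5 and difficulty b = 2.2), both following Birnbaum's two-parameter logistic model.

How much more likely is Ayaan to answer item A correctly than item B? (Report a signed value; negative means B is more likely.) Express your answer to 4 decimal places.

0.4819

P(θ) = 1 / (1 + exp(−a(θ − b)))
P_A = 0.9744
P_B = 0.4925
P_A − P_B = 0.4819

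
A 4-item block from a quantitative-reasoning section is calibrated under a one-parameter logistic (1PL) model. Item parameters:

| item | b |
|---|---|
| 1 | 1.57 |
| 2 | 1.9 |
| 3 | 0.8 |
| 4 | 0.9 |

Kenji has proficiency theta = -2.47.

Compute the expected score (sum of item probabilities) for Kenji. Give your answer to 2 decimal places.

0.10

P(theta) = 1 / (1 + exp(−(theta − b)))
P_1 = 1/(1+e^{4.0400}) = 0.0173
P_2 = 1/(1+e^{4.3700}) = 0.0125
P_3 = 1/(1+e^{3.2700}) = 0.0366
P_4 = 1/(1+e^{3.3700}) = 0.0332
E[score] = 0.0173 + 0.0125 + 0.0366 + 0.0332 = 0.0996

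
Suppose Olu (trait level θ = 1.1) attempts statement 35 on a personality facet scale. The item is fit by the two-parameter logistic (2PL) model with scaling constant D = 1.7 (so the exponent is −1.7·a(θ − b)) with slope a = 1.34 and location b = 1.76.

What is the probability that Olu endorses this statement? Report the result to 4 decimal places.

P(θ) = 1 / (1 + exp(−D·a(θ − b)))
Exponent: 1.7 × 1.34 × (1.1 − 1.76) = -1.5035
1/(1 + e^{1.5035}) = 0.1819
P = 0.1819

0.1819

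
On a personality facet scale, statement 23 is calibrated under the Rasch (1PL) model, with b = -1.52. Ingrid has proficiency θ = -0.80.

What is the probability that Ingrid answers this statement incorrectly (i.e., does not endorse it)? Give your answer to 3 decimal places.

P(θ) = 1 / (1 + exp(−(θ − b)))
Exponent: (-0.80 − (-1.52)) = 0.7200
1/(1 + e^{-0.7200}) = 0.6726
P = 0.6726
P(incorrect) = 1 − 0.6726 = 0.3274

0.327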